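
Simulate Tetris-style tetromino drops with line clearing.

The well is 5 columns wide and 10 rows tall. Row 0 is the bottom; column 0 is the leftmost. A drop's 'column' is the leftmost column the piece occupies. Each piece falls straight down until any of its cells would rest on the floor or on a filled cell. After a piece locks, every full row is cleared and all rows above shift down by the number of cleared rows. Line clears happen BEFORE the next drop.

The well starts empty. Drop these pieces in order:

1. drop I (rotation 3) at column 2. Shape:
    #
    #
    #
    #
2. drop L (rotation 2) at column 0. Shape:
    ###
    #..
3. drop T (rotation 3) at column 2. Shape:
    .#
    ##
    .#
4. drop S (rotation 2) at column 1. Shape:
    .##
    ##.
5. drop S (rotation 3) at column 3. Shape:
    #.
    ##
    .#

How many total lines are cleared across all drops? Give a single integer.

Drop 1: I rot3 at col 2 lands with bottom-row=0; cleared 0 line(s) (total 0); column heights now [0 0 4 0 0], max=4
Drop 2: L rot2 at col 0 lands with bottom-row=3; cleared 0 line(s) (total 0); column heights now [5 5 5 0 0], max=5
Drop 3: T rot3 at col 2 lands with bottom-row=4; cleared 0 line(s) (total 0); column heights now [5 5 6 7 0], max=7
Drop 4: S rot2 at col 1 lands with bottom-row=6; cleared 0 line(s) (total 0); column heights now [5 7 8 8 0], max=8
Drop 5: S rot3 at col 3 lands with bottom-row=7; cleared 0 line(s) (total 0); column heights now [5 7 8 10 9], max=10

Answer: 0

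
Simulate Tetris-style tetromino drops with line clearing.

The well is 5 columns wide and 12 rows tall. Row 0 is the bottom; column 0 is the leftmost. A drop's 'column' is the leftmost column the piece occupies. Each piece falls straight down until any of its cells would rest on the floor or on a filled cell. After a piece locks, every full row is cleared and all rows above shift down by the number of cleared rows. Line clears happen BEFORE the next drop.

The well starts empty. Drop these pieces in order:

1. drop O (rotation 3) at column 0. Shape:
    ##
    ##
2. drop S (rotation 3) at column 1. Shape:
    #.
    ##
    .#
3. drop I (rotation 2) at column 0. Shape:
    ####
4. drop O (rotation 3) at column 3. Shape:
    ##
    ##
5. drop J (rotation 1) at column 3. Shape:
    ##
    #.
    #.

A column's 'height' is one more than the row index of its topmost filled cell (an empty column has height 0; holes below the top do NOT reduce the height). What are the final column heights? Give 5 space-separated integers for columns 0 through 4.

Drop 1: O rot3 at col 0 lands with bottom-row=0; cleared 0 line(s) (total 0); column heights now [2 2 0 0 0], max=2
Drop 2: S rot3 at col 1 lands with bottom-row=1; cleared 0 line(s) (total 0); column heights now [2 4 3 0 0], max=4
Drop 3: I rot2 at col 0 lands with bottom-row=4; cleared 0 line(s) (total 0); column heights now [5 5 5 5 0], max=5
Drop 4: O rot3 at col 3 lands with bottom-row=5; cleared 0 line(s) (total 0); column heights now [5 5 5 7 7], max=7
Drop 5: J rot1 at col 3 lands with bottom-row=7; cleared 0 line(s) (total 0); column heights now [5 5 5 10 10], max=10

Answer: 5 5 5 10 10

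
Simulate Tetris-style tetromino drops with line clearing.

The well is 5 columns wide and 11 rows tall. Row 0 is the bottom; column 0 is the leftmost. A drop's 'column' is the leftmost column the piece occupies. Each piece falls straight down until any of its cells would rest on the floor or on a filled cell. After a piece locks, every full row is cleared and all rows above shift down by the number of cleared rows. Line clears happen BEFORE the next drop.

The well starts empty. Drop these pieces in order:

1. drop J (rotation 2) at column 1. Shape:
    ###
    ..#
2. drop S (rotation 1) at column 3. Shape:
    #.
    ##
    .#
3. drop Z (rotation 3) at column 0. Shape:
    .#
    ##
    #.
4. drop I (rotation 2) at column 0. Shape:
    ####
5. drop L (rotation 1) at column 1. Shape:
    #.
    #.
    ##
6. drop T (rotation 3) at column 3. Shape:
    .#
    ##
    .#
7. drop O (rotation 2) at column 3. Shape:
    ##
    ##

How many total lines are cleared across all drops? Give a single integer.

Answer: 2

Derivation:
Drop 1: J rot2 at col 1 lands with bottom-row=0; cleared 0 line(s) (total 0); column heights now [0 2 2 2 0], max=2
Drop 2: S rot1 at col 3 lands with bottom-row=1; cleared 0 line(s) (total 0); column heights now [0 2 2 4 3], max=4
Drop 3: Z rot3 at col 0 lands with bottom-row=1; cleared 1 line(s) (total 1); column heights now [2 3 0 3 2], max=3
Drop 4: I rot2 at col 0 lands with bottom-row=3; cleared 0 line(s) (total 1); column heights now [4 4 4 4 2], max=4
Drop 5: L rot1 at col 1 lands with bottom-row=4; cleared 0 line(s) (total 1); column heights now [4 7 5 4 2], max=7
Drop 6: T rot3 at col 3 lands with bottom-row=3; cleared 1 line(s) (total 2); column heights now [2 6 4 4 5], max=6
Drop 7: O rot2 at col 3 lands with bottom-row=5; cleared 0 line(s) (total 2); column heights now [2 6 4 7 7], max=7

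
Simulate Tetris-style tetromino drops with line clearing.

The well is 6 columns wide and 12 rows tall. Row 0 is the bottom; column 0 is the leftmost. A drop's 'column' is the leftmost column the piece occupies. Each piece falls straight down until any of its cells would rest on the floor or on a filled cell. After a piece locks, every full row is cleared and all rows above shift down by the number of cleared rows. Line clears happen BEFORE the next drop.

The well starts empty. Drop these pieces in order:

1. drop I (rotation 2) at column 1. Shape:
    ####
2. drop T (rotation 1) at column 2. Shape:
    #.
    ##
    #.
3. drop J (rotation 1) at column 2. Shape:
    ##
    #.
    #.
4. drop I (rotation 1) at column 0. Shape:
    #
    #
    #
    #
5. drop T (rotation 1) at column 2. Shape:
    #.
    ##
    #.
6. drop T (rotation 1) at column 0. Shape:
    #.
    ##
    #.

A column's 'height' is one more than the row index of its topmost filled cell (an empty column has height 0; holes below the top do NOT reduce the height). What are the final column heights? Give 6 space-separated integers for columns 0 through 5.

Answer: 7 6 10 9 1 0

Derivation:
Drop 1: I rot2 at col 1 lands with bottom-row=0; cleared 0 line(s) (total 0); column heights now [0 1 1 1 1 0], max=1
Drop 2: T rot1 at col 2 lands with bottom-row=1; cleared 0 line(s) (total 0); column heights now [0 1 4 3 1 0], max=4
Drop 3: J rot1 at col 2 lands with bottom-row=4; cleared 0 line(s) (total 0); column heights now [0 1 7 7 1 0], max=7
Drop 4: I rot1 at col 0 lands with bottom-row=0; cleared 0 line(s) (total 0); column heights now [4 1 7 7 1 0], max=7
Drop 5: T rot1 at col 2 lands with bottom-row=7; cleared 0 line(s) (total 0); column heights now [4 1 10 9 1 0], max=10
Drop 6: T rot1 at col 0 lands with bottom-row=4; cleared 0 line(s) (total 0); column heights now [7 6 10 9 1 0], max=10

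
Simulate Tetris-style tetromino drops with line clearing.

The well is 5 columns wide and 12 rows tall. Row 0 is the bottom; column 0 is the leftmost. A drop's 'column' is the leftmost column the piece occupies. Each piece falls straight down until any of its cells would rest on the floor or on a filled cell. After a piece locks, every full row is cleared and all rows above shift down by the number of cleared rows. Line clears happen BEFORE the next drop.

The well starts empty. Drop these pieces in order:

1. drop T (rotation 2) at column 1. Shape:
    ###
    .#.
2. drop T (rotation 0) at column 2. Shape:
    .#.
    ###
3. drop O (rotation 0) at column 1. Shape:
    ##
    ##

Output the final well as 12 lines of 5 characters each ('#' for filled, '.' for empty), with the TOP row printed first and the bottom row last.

Drop 1: T rot2 at col 1 lands with bottom-row=0; cleared 0 line(s) (total 0); column heights now [0 2 2 2 0], max=2
Drop 2: T rot0 at col 2 lands with bottom-row=2; cleared 0 line(s) (total 0); column heights now [0 2 3 4 3], max=4
Drop 3: O rot0 at col 1 lands with bottom-row=3; cleared 0 line(s) (total 0); column heights now [0 5 5 4 3], max=5

Answer: .....
.....
.....
.....
.....
.....
.....
.##..
.###.
..###
.###.
..#..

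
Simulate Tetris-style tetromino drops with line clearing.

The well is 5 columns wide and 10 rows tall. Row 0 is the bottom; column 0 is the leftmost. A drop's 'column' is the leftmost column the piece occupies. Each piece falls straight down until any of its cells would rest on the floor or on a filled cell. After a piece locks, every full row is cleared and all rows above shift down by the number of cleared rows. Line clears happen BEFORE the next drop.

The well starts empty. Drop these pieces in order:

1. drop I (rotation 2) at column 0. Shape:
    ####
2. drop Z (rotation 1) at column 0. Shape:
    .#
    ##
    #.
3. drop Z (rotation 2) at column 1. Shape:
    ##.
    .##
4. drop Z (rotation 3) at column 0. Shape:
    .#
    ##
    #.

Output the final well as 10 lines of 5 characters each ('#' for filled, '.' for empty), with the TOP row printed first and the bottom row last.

Answer: .....
.....
.....
.#...
##...
###..
.###.
##...
#....
####.

Derivation:
Drop 1: I rot2 at col 0 lands with bottom-row=0; cleared 0 line(s) (total 0); column heights now [1 1 1 1 0], max=1
Drop 2: Z rot1 at col 0 lands with bottom-row=1; cleared 0 line(s) (total 0); column heights now [3 4 1 1 0], max=4
Drop 3: Z rot2 at col 1 lands with bottom-row=3; cleared 0 line(s) (total 0); column heights now [3 5 5 4 0], max=5
Drop 4: Z rot3 at col 0 lands with bottom-row=4; cleared 0 line(s) (total 0); column heights now [6 7 5 4 0], max=7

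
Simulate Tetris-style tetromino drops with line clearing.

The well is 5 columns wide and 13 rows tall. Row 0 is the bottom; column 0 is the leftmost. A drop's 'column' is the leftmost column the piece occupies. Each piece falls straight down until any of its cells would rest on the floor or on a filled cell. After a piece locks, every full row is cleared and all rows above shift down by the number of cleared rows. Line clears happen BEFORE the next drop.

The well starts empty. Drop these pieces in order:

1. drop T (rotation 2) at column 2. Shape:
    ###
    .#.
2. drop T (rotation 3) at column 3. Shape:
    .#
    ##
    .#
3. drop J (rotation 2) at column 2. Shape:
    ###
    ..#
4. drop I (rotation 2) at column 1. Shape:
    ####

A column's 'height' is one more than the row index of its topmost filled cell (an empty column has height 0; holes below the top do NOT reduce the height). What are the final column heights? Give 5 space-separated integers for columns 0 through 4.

Drop 1: T rot2 at col 2 lands with bottom-row=0; cleared 0 line(s) (total 0); column heights now [0 0 2 2 2], max=2
Drop 2: T rot3 at col 3 lands with bottom-row=2; cleared 0 line(s) (total 0); column heights now [0 0 2 4 5], max=5
Drop 3: J rot2 at col 2 lands with bottom-row=5; cleared 0 line(s) (total 0); column heights now [0 0 7 7 7], max=7
Drop 4: I rot2 at col 1 lands with bottom-row=7; cleared 0 line(s) (total 0); column heights now [0 8 8 8 8], max=8

Answer: 0 8 8 8 8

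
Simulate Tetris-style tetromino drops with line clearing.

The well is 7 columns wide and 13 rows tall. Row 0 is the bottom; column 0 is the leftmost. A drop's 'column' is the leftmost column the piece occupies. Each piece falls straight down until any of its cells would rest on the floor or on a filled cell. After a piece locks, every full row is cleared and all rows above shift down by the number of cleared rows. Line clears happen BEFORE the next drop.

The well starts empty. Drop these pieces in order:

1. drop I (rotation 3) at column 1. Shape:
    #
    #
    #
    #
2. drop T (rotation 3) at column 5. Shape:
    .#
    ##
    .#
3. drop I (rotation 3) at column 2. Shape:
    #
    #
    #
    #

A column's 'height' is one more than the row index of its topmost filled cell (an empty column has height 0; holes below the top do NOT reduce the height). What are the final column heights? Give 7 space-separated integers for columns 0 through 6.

Answer: 0 4 4 0 0 2 3

Derivation:
Drop 1: I rot3 at col 1 lands with bottom-row=0; cleared 0 line(s) (total 0); column heights now [0 4 0 0 0 0 0], max=4
Drop 2: T rot3 at col 5 lands with bottom-row=0; cleared 0 line(s) (total 0); column heights now [0 4 0 0 0 2 3], max=4
Drop 3: I rot3 at col 2 lands with bottom-row=0; cleared 0 line(s) (total 0); column heights now [0 4 4 0 0 2 3], max=4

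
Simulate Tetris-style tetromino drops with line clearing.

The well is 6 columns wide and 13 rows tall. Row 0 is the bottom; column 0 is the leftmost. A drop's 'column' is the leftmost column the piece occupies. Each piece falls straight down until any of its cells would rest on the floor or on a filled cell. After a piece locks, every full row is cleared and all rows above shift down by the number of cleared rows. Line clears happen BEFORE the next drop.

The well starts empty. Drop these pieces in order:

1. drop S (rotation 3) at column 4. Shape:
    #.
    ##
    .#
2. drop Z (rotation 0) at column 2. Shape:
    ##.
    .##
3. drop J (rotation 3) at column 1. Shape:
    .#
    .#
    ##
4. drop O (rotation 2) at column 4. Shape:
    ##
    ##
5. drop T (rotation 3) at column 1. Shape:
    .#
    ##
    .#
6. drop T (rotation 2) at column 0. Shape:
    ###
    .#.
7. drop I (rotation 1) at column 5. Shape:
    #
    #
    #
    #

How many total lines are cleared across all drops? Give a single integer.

Answer: 0

Derivation:
Drop 1: S rot3 at col 4 lands with bottom-row=0; cleared 0 line(s) (total 0); column heights now [0 0 0 0 3 2], max=3
Drop 2: Z rot0 at col 2 lands with bottom-row=3; cleared 0 line(s) (total 0); column heights now [0 0 5 5 4 2], max=5
Drop 3: J rot3 at col 1 lands with bottom-row=5; cleared 0 line(s) (total 0); column heights now [0 6 8 5 4 2], max=8
Drop 4: O rot2 at col 4 lands with bottom-row=4; cleared 0 line(s) (total 0); column heights now [0 6 8 5 6 6], max=8
Drop 5: T rot3 at col 1 lands with bottom-row=8; cleared 0 line(s) (total 0); column heights now [0 10 11 5 6 6], max=11
Drop 6: T rot2 at col 0 lands with bottom-row=10; cleared 0 line(s) (total 0); column heights now [12 12 12 5 6 6], max=12
Drop 7: I rot1 at col 5 lands with bottom-row=6; cleared 0 line(s) (total 0); column heights now [12 12 12 5 6 10], max=12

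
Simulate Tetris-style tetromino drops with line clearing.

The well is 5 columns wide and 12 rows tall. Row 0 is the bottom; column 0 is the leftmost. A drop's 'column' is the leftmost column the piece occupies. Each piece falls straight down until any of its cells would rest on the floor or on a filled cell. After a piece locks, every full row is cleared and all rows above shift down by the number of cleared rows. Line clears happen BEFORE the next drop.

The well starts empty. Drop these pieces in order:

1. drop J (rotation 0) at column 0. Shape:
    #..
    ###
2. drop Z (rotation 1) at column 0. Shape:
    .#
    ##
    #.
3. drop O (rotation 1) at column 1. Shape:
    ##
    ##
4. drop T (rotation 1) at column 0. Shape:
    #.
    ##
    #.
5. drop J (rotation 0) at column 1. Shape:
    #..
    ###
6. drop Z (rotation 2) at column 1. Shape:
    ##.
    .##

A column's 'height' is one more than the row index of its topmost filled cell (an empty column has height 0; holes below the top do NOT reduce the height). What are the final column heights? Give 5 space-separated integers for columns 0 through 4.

Drop 1: J rot0 at col 0 lands with bottom-row=0; cleared 0 line(s) (total 0); column heights now [2 1 1 0 0], max=2
Drop 2: Z rot1 at col 0 lands with bottom-row=2; cleared 0 line(s) (total 0); column heights now [4 5 1 0 0], max=5
Drop 3: O rot1 at col 1 lands with bottom-row=5; cleared 0 line(s) (total 0); column heights now [4 7 7 0 0], max=7
Drop 4: T rot1 at col 0 lands with bottom-row=6; cleared 0 line(s) (total 0); column heights now [9 8 7 0 0], max=9
Drop 5: J rot0 at col 1 lands with bottom-row=8; cleared 0 line(s) (total 0); column heights now [9 10 9 9 0], max=10
Drop 6: Z rot2 at col 1 lands with bottom-row=9; cleared 0 line(s) (total 0); column heights now [9 11 11 10 0], max=11

Answer: 9 11 11 10 0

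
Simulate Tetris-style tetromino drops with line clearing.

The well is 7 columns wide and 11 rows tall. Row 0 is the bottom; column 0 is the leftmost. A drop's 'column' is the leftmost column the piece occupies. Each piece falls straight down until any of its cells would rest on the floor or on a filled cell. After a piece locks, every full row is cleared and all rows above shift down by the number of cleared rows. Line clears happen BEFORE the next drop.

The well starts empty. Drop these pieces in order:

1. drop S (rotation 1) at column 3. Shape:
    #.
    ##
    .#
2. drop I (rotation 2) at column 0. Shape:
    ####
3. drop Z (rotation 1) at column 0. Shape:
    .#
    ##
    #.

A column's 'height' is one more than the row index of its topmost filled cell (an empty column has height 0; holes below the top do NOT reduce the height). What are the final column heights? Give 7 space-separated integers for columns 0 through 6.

Answer: 6 7 4 4 2 0 0

Derivation:
Drop 1: S rot1 at col 3 lands with bottom-row=0; cleared 0 line(s) (total 0); column heights now [0 0 0 3 2 0 0], max=3
Drop 2: I rot2 at col 0 lands with bottom-row=3; cleared 0 line(s) (total 0); column heights now [4 4 4 4 2 0 0], max=4
Drop 3: Z rot1 at col 0 lands with bottom-row=4; cleared 0 line(s) (total 0); column heights now [6 7 4 4 2 0 0], max=7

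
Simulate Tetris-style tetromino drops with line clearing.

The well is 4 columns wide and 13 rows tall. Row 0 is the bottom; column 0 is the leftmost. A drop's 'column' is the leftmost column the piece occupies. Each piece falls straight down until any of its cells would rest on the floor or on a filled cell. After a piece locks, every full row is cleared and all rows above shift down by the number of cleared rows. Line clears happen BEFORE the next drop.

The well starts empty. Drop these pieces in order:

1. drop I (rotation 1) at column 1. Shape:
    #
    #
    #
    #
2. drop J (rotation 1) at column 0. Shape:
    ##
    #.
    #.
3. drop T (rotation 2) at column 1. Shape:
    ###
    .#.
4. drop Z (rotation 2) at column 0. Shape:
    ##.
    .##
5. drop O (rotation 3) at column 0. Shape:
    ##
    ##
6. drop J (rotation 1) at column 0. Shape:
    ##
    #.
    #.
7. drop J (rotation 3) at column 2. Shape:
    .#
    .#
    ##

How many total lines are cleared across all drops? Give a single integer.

Drop 1: I rot1 at col 1 lands with bottom-row=0; cleared 0 line(s) (total 0); column heights now [0 4 0 0], max=4
Drop 2: J rot1 at col 0 lands with bottom-row=2; cleared 0 line(s) (total 0); column heights now [5 5 0 0], max=5
Drop 3: T rot2 at col 1 lands with bottom-row=4; cleared 0 line(s) (total 0); column heights now [5 6 6 6], max=6
Drop 4: Z rot2 at col 0 lands with bottom-row=6; cleared 0 line(s) (total 0); column heights now [8 8 7 6], max=8
Drop 5: O rot3 at col 0 lands with bottom-row=8; cleared 0 line(s) (total 0); column heights now [10 10 7 6], max=10
Drop 6: J rot1 at col 0 lands with bottom-row=10; cleared 0 line(s) (total 0); column heights now [13 13 7 6], max=13
Drop 7: J rot3 at col 2 lands with bottom-row=7; cleared 1 line(s) (total 1); column heights now [12 12 7 9], max=12

Answer: 1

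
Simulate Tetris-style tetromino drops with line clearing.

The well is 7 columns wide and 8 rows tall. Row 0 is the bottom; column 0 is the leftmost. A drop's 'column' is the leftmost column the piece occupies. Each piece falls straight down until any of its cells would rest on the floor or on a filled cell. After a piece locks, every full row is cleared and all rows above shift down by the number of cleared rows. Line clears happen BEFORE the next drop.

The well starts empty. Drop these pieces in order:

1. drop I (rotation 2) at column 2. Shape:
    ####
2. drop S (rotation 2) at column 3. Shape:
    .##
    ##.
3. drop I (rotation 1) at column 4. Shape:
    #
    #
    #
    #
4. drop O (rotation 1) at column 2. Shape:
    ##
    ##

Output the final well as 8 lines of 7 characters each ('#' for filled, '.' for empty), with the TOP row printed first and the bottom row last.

Drop 1: I rot2 at col 2 lands with bottom-row=0; cleared 0 line(s) (total 0); column heights now [0 0 1 1 1 1 0], max=1
Drop 2: S rot2 at col 3 lands with bottom-row=1; cleared 0 line(s) (total 0); column heights now [0 0 1 2 3 3 0], max=3
Drop 3: I rot1 at col 4 lands with bottom-row=3; cleared 0 line(s) (total 0); column heights now [0 0 1 2 7 3 0], max=7
Drop 4: O rot1 at col 2 lands with bottom-row=2; cleared 0 line(s) (total 0); column heights now [0 0 4 4 7 3 0], max=7

Answer: .......
....#..
....#..
....#..
..###..
..####.
...##..
..####.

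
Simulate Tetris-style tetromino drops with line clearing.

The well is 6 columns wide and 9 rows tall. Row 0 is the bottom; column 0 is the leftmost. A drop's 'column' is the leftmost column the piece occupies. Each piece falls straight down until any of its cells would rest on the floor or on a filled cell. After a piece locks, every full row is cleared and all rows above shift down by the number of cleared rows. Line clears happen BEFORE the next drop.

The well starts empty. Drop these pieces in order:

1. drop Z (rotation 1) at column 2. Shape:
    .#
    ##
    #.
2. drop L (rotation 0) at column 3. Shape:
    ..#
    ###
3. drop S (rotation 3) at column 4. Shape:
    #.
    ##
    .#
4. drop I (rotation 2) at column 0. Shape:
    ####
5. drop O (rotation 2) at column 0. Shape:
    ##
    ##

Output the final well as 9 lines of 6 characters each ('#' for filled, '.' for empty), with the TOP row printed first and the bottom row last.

Answer: ......
....#.
##..##
##...#
####.#
...###
...#..
..##..
..#...

Derivation:
Drop 1: Z rot1 at col 2 lands with bottom-row=0; cleared 0 line(s) (total 0); column heights now [0 0 2 3 0 0], max=3
Drop 2: L rot0 at col 3 lands with bottom-row=3; cleared 0 line(s) (total 0); column heights now [0 0 2 4 4 5], max=5
Drop 3: S rot3 at col 4 lands with bottom-row=5; cleared 0 line(s) (total 0); column heights now [0 0 2 4 8 7], max=8
Drop 4: I rot2 at col 0 lands with bottom-row=4; cleared 0 line(s) (total 0); column heights now [5 5 5 5 8 7], max=8
Drop 5: O rot2 at col 0 lands with bottom-row=5; cleared 0 line(s) (total 0); column heights now [7 7 5 5 8 7], max=8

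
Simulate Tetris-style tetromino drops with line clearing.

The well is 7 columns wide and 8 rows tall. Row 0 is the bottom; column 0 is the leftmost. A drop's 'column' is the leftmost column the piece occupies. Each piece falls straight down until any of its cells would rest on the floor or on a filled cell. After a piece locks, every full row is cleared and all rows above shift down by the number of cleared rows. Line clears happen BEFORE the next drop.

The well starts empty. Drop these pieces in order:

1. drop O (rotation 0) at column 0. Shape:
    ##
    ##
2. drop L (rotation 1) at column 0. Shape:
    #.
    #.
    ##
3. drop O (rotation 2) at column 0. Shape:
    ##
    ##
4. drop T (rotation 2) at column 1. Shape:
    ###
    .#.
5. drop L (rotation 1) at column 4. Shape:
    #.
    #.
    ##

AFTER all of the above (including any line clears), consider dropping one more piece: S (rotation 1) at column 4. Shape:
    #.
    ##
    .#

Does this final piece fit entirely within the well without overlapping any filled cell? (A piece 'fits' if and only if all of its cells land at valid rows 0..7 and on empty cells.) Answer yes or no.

Drop 1: O rot0 at col 0 lands with bottom-row=0; cleared 0 line(s) (total 0); column heights now [2 2 0 0 0 0 0], max=2
Drop 2: L rot1 at col 0 lands with bottom-row=2; cleared 0 line(s) (total 0); column heights now [5 3 0 0 0 0 0], max=5
Drop 3: O rot2 at col 0 lands with bottom-row=5; cleared 0 line(s) (total 0); column heights now [7 7 0 0 0 0 0], max=7
Drop 4: T rot2 at col 1 lands with bottom-row=6; cleared 0 line(s) (total 0); column heights now [7 8 8 8 0 0 0], max=8
Drop 5: L rot1 at col 4 lands with bottom-row=0; cleared 0 line(s) (total 0); column heights now [7 8 8 8 3 1 0], max=8
Test piece S rot1 at col 4 (width 2): heights before test = [7 8 8 8 3 1 0]; fits = True

Answer: yes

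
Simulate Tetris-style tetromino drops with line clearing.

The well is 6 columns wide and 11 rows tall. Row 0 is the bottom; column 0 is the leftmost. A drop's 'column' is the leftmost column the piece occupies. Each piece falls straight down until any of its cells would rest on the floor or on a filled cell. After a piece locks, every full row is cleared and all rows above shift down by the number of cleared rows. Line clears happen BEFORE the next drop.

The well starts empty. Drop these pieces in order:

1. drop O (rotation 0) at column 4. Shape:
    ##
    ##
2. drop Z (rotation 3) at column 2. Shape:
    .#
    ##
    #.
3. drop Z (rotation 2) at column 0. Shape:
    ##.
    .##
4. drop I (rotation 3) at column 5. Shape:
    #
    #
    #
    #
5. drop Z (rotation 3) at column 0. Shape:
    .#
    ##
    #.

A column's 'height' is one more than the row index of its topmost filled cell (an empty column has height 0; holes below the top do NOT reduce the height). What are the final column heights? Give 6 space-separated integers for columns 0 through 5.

Drop 1: O rot0 at col 4 lands with bottom-row=0; cleared 0 line(s) (total 0); column heights now [0 0 0 0 2 2], max=2
Drop 2: Z rot3 at col 2 lands with bottom-row=0; cleared 0 line(s) (total 0); column heights now [0 0 2 3 2 2], max=3
Drop 3: Z rot2 at col 0 lands with bottom-row=2; cleared 0 line(s) (total 0); column heights now [4 4 3 3 2 2], max=4
Drop 4: I rot3 at col 5 lands with bottom-row=2; cleared 0 line(s) (total 0); column heights now [4 4 3 3 2 6], max=6
Drop 5: Z rot3 at col 0 lands with bottom-row=4; cleared 0 line(s) (total 0); column heights now [6 7 3 3 2 6], max=7

Answer: 6 7 3 3 2 6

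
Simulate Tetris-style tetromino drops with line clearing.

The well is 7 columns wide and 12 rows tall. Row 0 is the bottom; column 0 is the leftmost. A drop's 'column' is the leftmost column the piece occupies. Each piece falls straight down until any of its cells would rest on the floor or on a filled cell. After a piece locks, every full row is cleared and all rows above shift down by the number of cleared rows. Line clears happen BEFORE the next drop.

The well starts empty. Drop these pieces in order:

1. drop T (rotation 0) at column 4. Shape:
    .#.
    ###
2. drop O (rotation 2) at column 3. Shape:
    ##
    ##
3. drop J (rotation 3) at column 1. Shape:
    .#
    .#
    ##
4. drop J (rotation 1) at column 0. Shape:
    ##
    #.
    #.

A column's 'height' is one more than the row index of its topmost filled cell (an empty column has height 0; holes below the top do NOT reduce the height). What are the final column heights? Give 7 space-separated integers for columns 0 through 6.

Drop 1: T rot0 at col 4 lands with bottom-row=0; cleared 0 line(s) (total 0); column heights now [0 0 0 0 1 2 1], max=2
Drop 2: O rot2 at col 3 lands with bottom-row=1; cleared 0 line(s) (total 0); column heights now [0 0 0 3 3 2 1], max=3
Drop 3: J rot3 at col 1 lands with bottom-row=0; cleared 0 line(s) (total 0); column heights now [0 1 3 3 3 2 1], max=3
Drop 4: J rot1 at col 0 lands with bottom-row=0; cleared 0 line(s) (total 0); column heights now [3 3 3 3 3 2 1], max=3

Answer: 3 3 3 3 3 2 1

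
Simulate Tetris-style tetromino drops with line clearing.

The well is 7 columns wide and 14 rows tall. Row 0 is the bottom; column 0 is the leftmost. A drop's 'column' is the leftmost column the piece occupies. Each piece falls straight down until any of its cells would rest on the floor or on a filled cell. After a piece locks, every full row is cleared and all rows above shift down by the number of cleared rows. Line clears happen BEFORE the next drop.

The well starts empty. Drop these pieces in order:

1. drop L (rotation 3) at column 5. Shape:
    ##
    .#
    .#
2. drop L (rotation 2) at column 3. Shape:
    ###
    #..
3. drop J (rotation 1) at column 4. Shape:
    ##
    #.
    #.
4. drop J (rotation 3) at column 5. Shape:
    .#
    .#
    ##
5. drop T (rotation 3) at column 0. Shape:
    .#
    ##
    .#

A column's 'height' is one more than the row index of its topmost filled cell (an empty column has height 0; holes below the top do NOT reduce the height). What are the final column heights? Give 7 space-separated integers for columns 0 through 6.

Answer: 2 3 0 4 7 8 10

Derivation:
Drop 1: L rot3 at col 5 lands with bottom-row=0; cleared 0 line(s) (total 0); column heights now [0 0 0 0 0 3 3], max=3
Drop 2: L rot2 at col 3 lands with bottom-row=2; cleared 0 line(s) (total 0); column heights now [0 0 0 4 4 4 3], max=4
Drop 3: J rot1 at col 4 lands with bottom-row=4; cleared 0 line(s) (total 0); column heights now [0 0 0 4 7 7 3], max=7
Drop 4: J rot3 at col 5 lands with bottom-row=7; cleared 0 line(s) (total 0); column heights now [0 0 0 4 7 8 10], max=10
Drop 5: T rot3 at col 0 lands with bottom-row=0; cleared 0 line(s) (total 0); column heights now [2 3 0 4 7 8 10], max=10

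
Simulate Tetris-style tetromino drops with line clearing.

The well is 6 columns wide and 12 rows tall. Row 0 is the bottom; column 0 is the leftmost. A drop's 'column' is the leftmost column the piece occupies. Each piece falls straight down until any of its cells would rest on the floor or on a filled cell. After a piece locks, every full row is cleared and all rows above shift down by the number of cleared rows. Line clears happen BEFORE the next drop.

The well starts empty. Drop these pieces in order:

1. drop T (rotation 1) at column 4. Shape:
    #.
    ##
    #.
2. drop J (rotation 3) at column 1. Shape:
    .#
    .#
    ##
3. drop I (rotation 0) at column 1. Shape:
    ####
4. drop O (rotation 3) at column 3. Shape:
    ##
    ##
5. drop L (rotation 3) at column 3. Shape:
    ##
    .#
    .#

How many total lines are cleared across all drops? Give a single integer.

Answer: 0

Derivation:
Drop 1: T rot1 at col 4 lands with bottom-row=0; cleared 0 line(s) (total 0); column heights now [0 0 0 0 3 2], max=3
Drop 2: J rot3 at col 1 lands with bottom-row=0; cleared 0 line(s) (total 0); column heights now [0 1 3 0 3 2], max=3
Drop 3: I rot0 at col 1 lands with bottom-row=3; cleared 0 line(s) (total 0); column heights now [0 4 4 4 4 2], max=4
Drop 4: O rot3 at col 3 lands with bottom-row=4; cleared 0 line(s) (total 0); column heights now [0 4 4 6 6 2], max=6
Drop 5: L rot3 at col 3 lands with bottom-row=6; cleared 0 line(s) (total 0); column heights now [0 4 4 9 9 2], max=9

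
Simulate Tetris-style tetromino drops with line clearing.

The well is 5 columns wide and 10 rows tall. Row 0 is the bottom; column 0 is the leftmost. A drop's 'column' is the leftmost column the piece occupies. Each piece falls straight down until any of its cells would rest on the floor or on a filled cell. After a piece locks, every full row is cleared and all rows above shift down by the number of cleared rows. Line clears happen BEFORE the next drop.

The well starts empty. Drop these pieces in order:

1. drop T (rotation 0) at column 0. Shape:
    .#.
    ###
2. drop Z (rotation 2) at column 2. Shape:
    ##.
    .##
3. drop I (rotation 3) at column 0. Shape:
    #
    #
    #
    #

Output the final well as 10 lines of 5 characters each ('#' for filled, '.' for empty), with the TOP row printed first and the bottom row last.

Drop 1: T rot0 at col 0 lands with bottom-row=0; cleared 0 line(s) (total 0); column heights now [1 2 1 0 0], max=2
Drop 2: Z rot2 at col 2 lands with bottom-row=0; cleared 1 line(s) (total 1); column heights now [0 1 1 1 0], max=1
Drop 3: I rot3 at col 0 lands with bottom-row=0; cleared 0 line(s) (total 1); column heights now [4 1 1 1 0], max=4

Answer: .....
.....
.....
.....
.....
.....
#....
#....
#....
####.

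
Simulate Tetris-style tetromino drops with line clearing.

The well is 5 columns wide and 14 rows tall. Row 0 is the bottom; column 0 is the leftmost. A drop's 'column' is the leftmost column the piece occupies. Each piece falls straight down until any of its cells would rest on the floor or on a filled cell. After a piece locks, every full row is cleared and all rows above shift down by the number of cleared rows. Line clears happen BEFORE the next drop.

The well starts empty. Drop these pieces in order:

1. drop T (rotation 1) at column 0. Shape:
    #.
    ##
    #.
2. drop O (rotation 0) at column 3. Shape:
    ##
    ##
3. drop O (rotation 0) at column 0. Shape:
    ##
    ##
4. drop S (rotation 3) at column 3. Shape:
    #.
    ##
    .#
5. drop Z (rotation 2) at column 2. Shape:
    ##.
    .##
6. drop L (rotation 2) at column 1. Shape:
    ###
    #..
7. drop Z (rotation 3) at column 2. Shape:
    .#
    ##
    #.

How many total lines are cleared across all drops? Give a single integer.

Drop 1: T rot1 at col 0 lands with bottom-row=0; cleared 0 line(s) (total 0); column heights now [3 2 0 0 0], max=3
Drop 2: O rot0 at col 3 lands with bottom-row=0; cleared 0 line(s) (total 0); column heights now [3 2 0 2 2], max=3
Drop 3: O rot0 at col 0 lands with bottom-row=3; cleared 0 line(s) (total 0); column heights now [5 5 0 2 2], max=5
Drop 4: S rot3 at col 3 lands with bottom-row=2; cleared 0 line(s) (total 0); column heights now [5 5 0 5 4], max=5
Drop 5: Z rot2 at col 2 lands with bottom-row=5; cleared 0 line(s) (total 0); column heights now [5 5 7 7 6], max=7
Drop 6: L rot2 at col 1 lands with bottom-row=6; cleared 0 line(s) (total 0); column heights now [5 8 8 8 6], max=8
Drop 7: Z rot3 at col 2 lands with bottom-row=8; cleared 0 line(s) (total 0); column heights now [5 8 10 11 6], max=11

Answer: 0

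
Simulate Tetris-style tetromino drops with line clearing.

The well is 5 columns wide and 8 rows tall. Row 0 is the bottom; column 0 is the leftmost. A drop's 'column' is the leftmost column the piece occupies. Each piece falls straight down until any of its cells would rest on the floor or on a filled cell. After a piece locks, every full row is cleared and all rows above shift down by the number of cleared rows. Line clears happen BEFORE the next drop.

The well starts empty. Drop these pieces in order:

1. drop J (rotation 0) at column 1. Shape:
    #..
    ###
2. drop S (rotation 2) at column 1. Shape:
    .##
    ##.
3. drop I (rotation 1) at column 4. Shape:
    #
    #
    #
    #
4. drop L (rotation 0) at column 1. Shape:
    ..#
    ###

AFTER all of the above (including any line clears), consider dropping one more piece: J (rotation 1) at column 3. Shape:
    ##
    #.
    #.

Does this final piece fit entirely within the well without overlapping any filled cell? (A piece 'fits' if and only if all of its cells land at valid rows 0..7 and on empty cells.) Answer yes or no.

Drop 1: J rot0 at col 1 lands with bottom-row=0; cleared 0 line(s) (total 0); column heights now [0 2 1 1 0], max=2
Drop 2: S rot2 at col 1 lands with bottom-row=2; cleared 0 line(s) (total 0); column heights now [0 3 4 4 0], max=4
Drop 3: I rot1 at col 4 lands with bottom-row=0; cleared 0 line(s) (total 0); column heights now [0 3 4 4 4], max=4
Drop 4: L rot0 at col 1 lands with bottom-row=4; cleared 0 line(s) (total 0); column heights now [0 5 5 6 4], max=6
Test piece J rot1 at col 3 (width 2): heights before test = [0 5 5 6 4]; fits = False

Answer: no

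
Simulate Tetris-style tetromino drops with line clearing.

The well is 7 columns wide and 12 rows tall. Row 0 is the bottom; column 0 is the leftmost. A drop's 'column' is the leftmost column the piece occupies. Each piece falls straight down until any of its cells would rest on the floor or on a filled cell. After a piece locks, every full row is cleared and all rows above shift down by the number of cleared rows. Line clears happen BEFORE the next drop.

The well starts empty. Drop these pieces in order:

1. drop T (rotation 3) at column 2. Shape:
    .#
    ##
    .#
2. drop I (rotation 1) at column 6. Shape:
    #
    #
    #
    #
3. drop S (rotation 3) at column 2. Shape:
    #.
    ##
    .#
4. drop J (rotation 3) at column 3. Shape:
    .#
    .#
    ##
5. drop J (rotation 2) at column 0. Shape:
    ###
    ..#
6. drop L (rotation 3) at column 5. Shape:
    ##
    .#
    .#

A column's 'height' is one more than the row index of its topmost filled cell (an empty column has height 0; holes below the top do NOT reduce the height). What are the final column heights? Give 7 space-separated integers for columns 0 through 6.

Drop 1: T rot3 at col 2 lands with bottom-row=0; cleared 0 line(s) (total 0); column heights now [0 0 2 3 0 0 0], max=3
Drop 2: I rot1 at col 6 lands with bottom-row=0; cleared 0 line(s) (total 0); column heights now [0 0 2 3 0 0 4], max=4
Drop 3: S rot3 at col 2 lands with bottom-row=3; cleared 0 line(s) (total 0); column heights now [0 0 6 5 0 0 4], max=6
Drop 4: J rot3 at col 3 lands with bottom-row=5; cleared 0 line(s) (total 0); column heights now [0 0 6 6 8 0 4], max=8
Drop 5: J rot2 at col 0 lands with bottom-row=6; cleared 0 line(s) (total 0); column heights now [8 8 8 6 8 0 4], max=8
Drop 6: L rot3 at col 5 lands with bottom-row=4; cleared 0 line(s) (total 0); column heights now [8 8 8 6 8 7 7], max=8

Answer: 8 8 8 6 8 7 7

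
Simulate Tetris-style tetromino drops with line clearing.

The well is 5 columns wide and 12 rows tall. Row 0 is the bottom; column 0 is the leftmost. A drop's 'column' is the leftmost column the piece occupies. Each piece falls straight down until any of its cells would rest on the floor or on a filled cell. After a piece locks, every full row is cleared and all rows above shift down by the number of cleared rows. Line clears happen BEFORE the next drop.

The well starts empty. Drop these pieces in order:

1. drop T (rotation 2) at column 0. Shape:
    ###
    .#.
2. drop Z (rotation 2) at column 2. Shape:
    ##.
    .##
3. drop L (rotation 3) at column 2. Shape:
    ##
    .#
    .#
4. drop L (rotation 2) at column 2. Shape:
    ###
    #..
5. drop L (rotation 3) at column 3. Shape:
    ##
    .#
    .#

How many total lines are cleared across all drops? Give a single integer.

Answer: 1

Derivation:
Drop 1: T rot2 at col 0 lands with bottom-row=0; cleared 0 line(s) (total 0); column heights now [2 2 2 0 0], max=2
Drop 2: Z rot2 at col 2 lands with bottom-row=1; cleared 1 line(s) (total 1); column heights now [0 1 2 2 0], max=2
Drop 3: L rot3 at col 2 lands with bottom-row=2; cleared 0 line(s) (total 1); column heights now [0 1 5 5 0], max=5
Drop 4: L rot2 at col 2 lands with bottom-row=5; cleared 0 line(s) (total 1); column heights now [0 1 7 7 7], max=7
Drop 5: L rot3 at col 3 lands with bottom-row=7; cleared 0 line(s) (total 1); column heights now [0 1 7 10 10], max=10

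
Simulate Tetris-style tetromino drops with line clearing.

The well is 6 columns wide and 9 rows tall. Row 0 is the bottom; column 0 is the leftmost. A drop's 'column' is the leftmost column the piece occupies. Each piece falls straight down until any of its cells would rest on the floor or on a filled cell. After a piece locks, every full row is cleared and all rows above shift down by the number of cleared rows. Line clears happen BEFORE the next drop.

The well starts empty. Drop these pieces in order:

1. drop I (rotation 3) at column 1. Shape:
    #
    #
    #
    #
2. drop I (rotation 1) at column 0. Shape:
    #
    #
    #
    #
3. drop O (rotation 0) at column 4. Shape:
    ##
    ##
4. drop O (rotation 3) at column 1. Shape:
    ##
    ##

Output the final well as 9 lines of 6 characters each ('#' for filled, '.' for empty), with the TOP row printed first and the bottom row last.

Drop 1: I rot3 at col 1 lands with bottom-row=0; cleared 0 line(s) (total 0); column heights now [0 4 0 0 0 0], max=4
Drop 2: I rot1 at col 0 lands with bottom-row=0; cleared 0 line(s) (total 0); column heights now [4 4 0 0 0 0], max=4
Drop 3: O rot0 at col 4 lands with bottom-row=0; cleared 0 line(s) (total 0); column heights now [4 4 0 0 2 2], max=4
Drop 4: O rot3 at col 1 lands with bottom-row=4; cleared 0 line(s) (total 0); column heights now [4 6 6 0 2 2], max=6

Answer: ......
......
......
.##...
.##...
##....
##....
##..##
##..##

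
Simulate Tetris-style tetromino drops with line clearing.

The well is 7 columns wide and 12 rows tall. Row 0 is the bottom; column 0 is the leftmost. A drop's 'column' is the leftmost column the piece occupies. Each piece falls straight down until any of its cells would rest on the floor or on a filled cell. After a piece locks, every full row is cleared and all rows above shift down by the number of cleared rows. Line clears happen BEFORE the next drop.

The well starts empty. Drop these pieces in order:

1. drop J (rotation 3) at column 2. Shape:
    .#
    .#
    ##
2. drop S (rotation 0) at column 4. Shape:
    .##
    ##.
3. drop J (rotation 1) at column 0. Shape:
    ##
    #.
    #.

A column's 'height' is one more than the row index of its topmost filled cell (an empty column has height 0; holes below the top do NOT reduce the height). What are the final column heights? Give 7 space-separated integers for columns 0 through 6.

Answer: 3 3 1 3 1 2 2

Derivation:
Drop 1: J rot3 at col 2 lands with bottom-row=0; cleared 0 line(s) (total 0); column heights now [0 0 1 3 0 0 0], max=3
Drop 2: S rot0 at col 4 lands with bottom-row=0; cleared 0 line(s) (total 0); column heights now [0 0 1 3 1 2 2], max=3
Drop 3: J rot1 at col 0 lands with bottom-row=0; cleared 0 line(s) (total 0); column heights now [3 3 1 3 1 2 2], max=3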